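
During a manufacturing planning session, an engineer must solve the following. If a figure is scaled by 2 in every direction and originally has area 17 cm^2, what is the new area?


Linear scale factor k = 2
Original area = 17 cm^2
Rule: under a linear scaling by k, areas scale by k^2.
k^2 = 2^2 = 4
New area = 17 * 4
New area = 68
68 cm^2


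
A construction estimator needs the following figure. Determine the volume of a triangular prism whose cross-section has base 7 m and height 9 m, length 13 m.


Shape: triangular prism
Triangle base = 7 m, triangle height = 9 m, prism length L = 13 m
Formula: V = (1/2 * b * h_tri) * L
Cross-section area = 0.5 * 7 * 9 = 31.5
V = 31.5 * 13
V = 409.5
409.5 m^3


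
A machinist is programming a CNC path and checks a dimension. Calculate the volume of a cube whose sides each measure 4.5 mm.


Shape: cube
Side s = 4.5 mm
Formula: V = s^3
V = 4.5 * 4.5 * 4.5
V = 20.25 * 4.5
V = 91.125
91.125 mm^3


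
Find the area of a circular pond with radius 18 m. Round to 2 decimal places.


Shape: circle
Radius r = 18 m
Formula: A = pi * r^2
r^2 = 18^2 = 324
A = pi * 324
A = 1017.88
1017.88 m^2


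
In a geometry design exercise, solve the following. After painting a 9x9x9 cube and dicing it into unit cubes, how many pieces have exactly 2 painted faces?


Large cube: 9 x 9 x 9, cut into unit cubes.
n = 9, so n - 2 = 7
Cubes with 2 painted faces lie along the edges, excluding corners.
A cube has 12 edges; each contributes (n - 2) = 7 such cubes.
Count = 12 * 7 = 84
84 unit cubes


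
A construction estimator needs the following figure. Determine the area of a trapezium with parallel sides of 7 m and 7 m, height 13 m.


Shape: trapezoid
Parallel sides a = 7 m, b = 7 m; Height h = 13 m
Formula: A = (a + b) * h / 2
a + b = 7 + 7 = 14
A = 14 * 13 / 2
A = 182 / 2
A = 91
91 m^2


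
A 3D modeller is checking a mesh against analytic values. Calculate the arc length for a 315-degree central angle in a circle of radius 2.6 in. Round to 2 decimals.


Shape: circular arc
Radius r = 2.6 in, Angle = 315 degrees
Formula: L = (angle/360) * 2 * pi * r
2 * pi * r = 5.2 * pi
L = (315/360) * 5.2 * pi
L = 4.55 * pi
L = 14.29
14.29 in


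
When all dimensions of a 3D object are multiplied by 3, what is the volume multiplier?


Linear scale factor k = 3
Rule: under a linear scaling by k, volumes scale by k^3.
k^3 = 3 * 3 * 3
k^3 = 9 * 3
k^3 = 27
Volume scales by a factor of 27.
27 (dimensionless)


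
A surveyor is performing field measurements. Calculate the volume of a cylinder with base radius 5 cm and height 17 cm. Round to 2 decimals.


Shape: cylinder
Radius r = 5 cm, Height h = 17 cm
Formula: V = pi * r^2 * h
r^2 = 25
V = pi * 25 * 17
V = 425 * pi
V = 1335.18
1335.18 cm^3


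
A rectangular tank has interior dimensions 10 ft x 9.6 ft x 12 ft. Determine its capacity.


Shape: rectangular prism
l = 10 ft, w = 9.6 ft, h = 12 ft
Formula: V = l * w * h
V = 10 * 9.6 * 12
V = 96 * 12
V = 1152
1152 ft^3


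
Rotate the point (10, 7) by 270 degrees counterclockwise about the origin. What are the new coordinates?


Transformation: rotation about the origin
Original point: (10, 7)
Rule for 270 deg counterclockwise: (x, y) -> (y, -x)
Apply: (10, 7) -> (7, -10)
(7, -10)


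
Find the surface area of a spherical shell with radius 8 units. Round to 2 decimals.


Shape: sphere
Radius r = 8 units
Formula: SA = 4 * pi * r^2
r^2 = 64
SA = 4 * pi * 64
SA = 256 * pi
SA = 804.25
804.25 units^2


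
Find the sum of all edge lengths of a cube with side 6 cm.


Shape: cube
Side s = 6 cm
A cube has 12 edges, all equal.
Formula: total edge length = 12 * s
Total = 12 * 6
Total = 72
72 cm


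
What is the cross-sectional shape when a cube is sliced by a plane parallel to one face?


Solid: cube
Cutting plane: parallel to one face
Visualize the intersection of the plane with the solid's surface.
The boundary of the cut region is a square.
square


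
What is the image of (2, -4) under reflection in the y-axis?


Transformation: reflection
Original point: (2, -4)
Rule for reflection over the y-axis: (x, y) -> (-x, y)
Apply: (2, -4) -> (-2, -4)
(-2, -4)


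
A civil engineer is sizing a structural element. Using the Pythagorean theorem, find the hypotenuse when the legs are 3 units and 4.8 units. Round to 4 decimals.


Shape: right triangle
Legs a = 3 units, b = 4.8 units
Formula: c = sqrt(a^2 + b^2)
a^2 = 9, b^2 = 23.04
a^2 + b^2 = 32.04
c = sqrt(32.04)
c = 5.6604
5.6604 units


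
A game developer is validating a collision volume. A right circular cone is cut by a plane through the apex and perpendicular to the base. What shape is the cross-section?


Solid: right circular cone
Cutting plane: through the apex and perpendicular to the base
Visualize the intersection of the plane with the solid's surface.
The boundary of the cut region is a isosceles triangle.
isosceles triangle


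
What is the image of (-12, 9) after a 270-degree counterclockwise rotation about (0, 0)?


Transformation: rotation about the origin
Original point: (-12, 9)
Rule for 270 deg counterclockwise: (x, y) -> (y, -x)
Apply: (-12, 9) -> (9, 12)
(9, 12)


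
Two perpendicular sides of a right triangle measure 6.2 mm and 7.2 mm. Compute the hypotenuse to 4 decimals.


Shape: right triangle
Legs a = 6.2 mm, b = 7.2 mm
Formula: c = sqrt(a^2 + b^2)
a^2 = 38.44, b^2 = 51.84
a^2 + b^2 = 90.28
c = sqrt(90.28)
c = 9.5016
9.5016 mm


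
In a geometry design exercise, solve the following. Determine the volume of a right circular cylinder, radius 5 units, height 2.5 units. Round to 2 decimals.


Shape: cylinder
Radius r = 5 units, Height h = 2.5 units
Formula: V = pi * r^2 * h
r^2 = 25
V = pi * 25 * 2.5
V = 62.5 * pi
V = 196.35
196.35 units^3


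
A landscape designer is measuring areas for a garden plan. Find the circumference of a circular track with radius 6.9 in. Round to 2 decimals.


Shape: circle
Radius r = 6.9 in
Formula: C = 2 * pi * r
C = 2 * pi * 6.9
C = 13.8 * pi
C = 43.35
43.35 in


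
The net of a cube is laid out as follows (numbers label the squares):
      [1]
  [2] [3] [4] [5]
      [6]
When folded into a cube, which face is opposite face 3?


Net: cross layout. Take square 3 as the base (bottom).
Fold the four squares in the horizontal row up around 3: 2 -> left, 4 -> right, 5 wraps to the top.
Fold 1 and 6 up from 3: 1 -> back, 6 -> front.
Opposite pairs are therefore: (1, 6), (2, 4), (3, 5).
Face 3 is opposite face 5.
face 5


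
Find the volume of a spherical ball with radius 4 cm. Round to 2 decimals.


Shape: sphere
Radius r = 4 cm
Formula: V = (4/3) * pi * r^3
r^3 = 64
(4/3) * 64 = 85.333333
V = 85.333333 * pi
V = 268.08
268.08 cm^3


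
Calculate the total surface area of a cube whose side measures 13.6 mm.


Shape: cube
Side s = 13.6 mm
A cube has 6 square faces.
Formula: SA = 6 * s^2
s^2 = 184.96
SA = 6 * 184.96
SA = 1109.76
1109.76 mm^2


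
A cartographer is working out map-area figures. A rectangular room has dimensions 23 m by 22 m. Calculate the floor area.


Shape: rectangle
Length l = 23 m, Width w = 22 m
Formula: A = l * w
A = 23 * 22
A = 506
506 m^2


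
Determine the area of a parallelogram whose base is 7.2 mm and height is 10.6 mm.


Shape: parallelogram
Base b = 7.2 mm, Height h = 10.6 mm
Formula: A = b * h
A = 7.2 * 10.6
A = 76.32
76.32 mm^2


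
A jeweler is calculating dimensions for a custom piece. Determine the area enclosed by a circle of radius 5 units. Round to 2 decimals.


Shape: circle
Radius r = 5 units
Formula: A = pi * r^2
r^2 = 5^2 = 25
A = pi * 25
A = 78.54
78.54 units^2


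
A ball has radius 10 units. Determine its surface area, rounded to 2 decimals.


Shape: sphere
Radius r = 10 units
Formula: SA = 4 * pi * r^2
r^2 = 100
SA = 4 * pi * 100
SA = 400 * pi
SA = 1256.64
1256.64 units^2


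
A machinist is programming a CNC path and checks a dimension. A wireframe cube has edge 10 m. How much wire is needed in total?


Shape: cube
Side s = 10 m
A cube has 12 edges, all equal.
Formula: total edge length = 12 * s
Total = 12 * 10
Total = 120
120 m


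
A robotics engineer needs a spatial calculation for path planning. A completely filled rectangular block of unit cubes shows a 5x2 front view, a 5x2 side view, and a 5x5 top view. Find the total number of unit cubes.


Orthographic views of a solid rectangular block:
Front view 5 x 2 -> length = 5, height = 2
Side view 5 x 2 -> width = 5, height = 2 (consistent)
Top view 5 x 5 -> confirms length = 5, width = 5
The block is 5 x 5 x 2.
Total unit cubes = 5 * 5 * 2 = 50
50 unit cubes


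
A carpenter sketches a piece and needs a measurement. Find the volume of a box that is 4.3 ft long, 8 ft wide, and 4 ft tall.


Shape: rectangular prism
l = 4.3 ft, w = 8 ft, h = 4 ft
Formula: V = l * w * h
V = 4.3 * 8 * 4
V = 34.4 * 4
V = 137.6
137.6 ft^3


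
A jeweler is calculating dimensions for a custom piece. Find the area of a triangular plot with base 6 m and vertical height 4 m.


Shape: triangle
Base b = 6 m, Height h = 4 m
Formula: A = (1/2) * b * h
A = 0.5 * 6 * 4
A = 0.5 * 24
A = 12
12 m^2


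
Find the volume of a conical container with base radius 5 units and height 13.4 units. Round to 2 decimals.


Shape: cone
Radius r = 5 units, Height h = 13.4 units
Formula: V = (1/3) * pi * r^2 * h
r^2 = 25
pi * r^2 * h = pi * 25 * 13.4 = 335 * pi
V = 335 * pi / 3
V = 350.81
350.81 units^3


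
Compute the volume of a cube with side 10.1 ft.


Shape: cube
Side s = 10.1 ft
Formula: V = s^3
V = 10.1 * 10.1 * 10.1
V = 102.01 * 10.1
V = 1030.301
1030.301 ft^3


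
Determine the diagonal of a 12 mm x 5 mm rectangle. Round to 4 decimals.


Shape: rectangle (diagonal via Pythagoras)
Sides: 12 mm and 5 mm
Formula: d = sqrt(l^2 + w^2)
l^2 = 144, w^2 = 25
l^2 + w^2 = 169
d = sqrt(169)
d = 13.0
13 mm


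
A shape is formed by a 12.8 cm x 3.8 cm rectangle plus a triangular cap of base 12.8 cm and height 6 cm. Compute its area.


Composite shape: rectangle + triangle
Rectangle area = 12.8 * 3.8 = 48.64
Triangle area = 0.5 * 12.8 * 6 = 38.4
Total = 48.64 + 38.4
Total = 87.04
87.04 cm^2


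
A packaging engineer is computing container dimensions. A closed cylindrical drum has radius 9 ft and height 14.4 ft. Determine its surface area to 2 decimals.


Shape: closed cylinder
Radius r = 9 ft, Height h = 14.4 ft
Formula: SA = 2*pi*r^2 + 2*pi*r*h = 2*pi*r*(r + h)
r + h = 23.4
2 * r * (r + h) = 2 * 9 * 23.4 = 421.2
SA = 421.2 * pi
SA = 1323.24
1323.24 ft^2


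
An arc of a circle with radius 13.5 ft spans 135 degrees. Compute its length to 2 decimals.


Shape: circular arc
Radius r = 13.5 ft, Angle = 135 degrees
Formula: L = (angle/360) * 2 * pi * r
2 * pi * r = 27 * pi
L = (135/360) * 27 * pi
L = 10.125 * pi
L = 31.81
31.81 ft


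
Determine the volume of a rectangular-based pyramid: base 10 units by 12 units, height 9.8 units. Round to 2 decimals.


Shape: rectangular pyramid
Base: 10 units x 12 units, Height h = 9.8 units
Formula: V = (1/3) * base_area * h
base_area = 10 * 12 = 120
base_area * h = 120 * 9.8 = 1176
V = 1176 / 3
V = 392
392 units^3


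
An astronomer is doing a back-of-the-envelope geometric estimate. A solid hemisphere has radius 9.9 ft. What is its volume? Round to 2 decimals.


Shape: hemisphere (half of a sphere)
Radius r = 9.9 ft
Formula: V = (1/2) * (4/3) * pi * r^3 = (2/3) * pi * r^3
r^3 = 970.299
(2/3) * 970.299 = 646.866
V = 646.866 * pi
V = 2032.19
2032.19 ft^3


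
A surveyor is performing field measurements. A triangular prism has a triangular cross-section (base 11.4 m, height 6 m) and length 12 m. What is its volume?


Shape: triangular prism
Triangle base = 11.4 m, triangle height = 6 m, prism length L = 12 m
Formula: V = (1/2 * b * h_tri) * L
Cross-section area = 0.5 * 11.4 * 6 = 34.2
V = 34.2 * 12
V = 410.4
410.4 m^3


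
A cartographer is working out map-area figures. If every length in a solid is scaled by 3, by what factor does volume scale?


Linear scale factor k = 3
Rule: under a linear scaling by k, volumes scale by k^3.
k^3 = 3 * 3 * 3
k^3 = 9 * 3
k^3 = 27
Volume scales by a factor of 27.
27 (dimensionless)


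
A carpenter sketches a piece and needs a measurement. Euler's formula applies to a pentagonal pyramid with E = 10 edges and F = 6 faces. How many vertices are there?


Polyhedron: pentagonal pyramid
Euler's formula for convex polyhedra: V - E + F = 2
Given: E = 10 edges and F = 6 faces
Solve for V:
V = 2 + E - F = 2 + 10 - 6 = 6
6 vertices


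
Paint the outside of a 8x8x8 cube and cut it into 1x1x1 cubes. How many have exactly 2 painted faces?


Large cube: 8 x 8 x 8, cut into unit cubes.
n = 8, so n - 2 = 6
Cubes with 2 painted faces lie along the edges, excluding corners.
A cube has 12 edges; each contributes (n - 2) = 6 such cubes.
Count = 12 * 6 = 72
72 unit cubes


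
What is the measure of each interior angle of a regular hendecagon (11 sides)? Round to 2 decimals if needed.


Shape: regular hendecagon (11 sides)
Formula: interior angle = (n - 2) * 180 / n
(n - 2) = 9
(n - 2) * 180 = 1620
angle = 1620 / 11
angle = 147.27
147.27 degrees


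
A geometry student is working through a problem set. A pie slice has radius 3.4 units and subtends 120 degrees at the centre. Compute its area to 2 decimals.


Shape: circular sector
Radius r = 3.4 units, Angle = 120 degrees
Formula: A = (angle/360) * pi * r^2
r^2 = 11.56
Fraction of circle = 120/360
A = (120/360) * pi * 11.56
A = 3.853333 * pi
A = 12.11
12.11 units^2


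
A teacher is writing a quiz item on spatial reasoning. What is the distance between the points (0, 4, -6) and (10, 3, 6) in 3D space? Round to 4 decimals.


3D distance between two points
P1 = (0, 4, -6), P2 = (10, 3, 6)
Formula: d = sqrt((x2-x1)^2 + (y2-y1)^2 + (z2-z1)^2)
dx = 10 - 0 = 10
dy = 3 - 4 = -1
dz = 6 - -6 = 12
dx^2 + dy^2 + dz^2 = 100 + 1 + 144 = 245
d = sqrt(245)
d = 15.6525
15.6525 units


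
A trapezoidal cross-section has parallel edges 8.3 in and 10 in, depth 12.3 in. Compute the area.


Shape: trapezoid
Parallel sides a = 8.3 in, b = 10 in; Height h = 12.3 in
Formula: A = (a + b) * h / 2
a + b = 8.3 + 10 = 18.3
A = 18.3 * 12.3 / 2
A = 225.09 / 2
A = 112.545
112.545 in^2


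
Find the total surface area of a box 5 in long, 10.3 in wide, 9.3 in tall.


Shape: rectangular prism
l = 5 in, w = 10.3 in, h = 9.3 in
Formula: SA = 2(lw + lh + wh)
lw = 51.5, lh = 46.5, wh = 95.79
lw + lh + wh = 193.79
SA = 2 * 193.79
SA = 387.58
387.58 in^2


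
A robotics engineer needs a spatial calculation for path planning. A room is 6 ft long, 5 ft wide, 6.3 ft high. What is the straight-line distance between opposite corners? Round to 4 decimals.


Shape: rectangular box (space diagonal)
l = 6 ft, w = 5 ft, h = 6.3 ft
Visualize: the diagonal of the base, then a right triangle with that diagonal and the height.
Formula: d = sqrt(l^2 + w^2 + h^2)
l^2 + w^2 + h^2 = 36 + 25 + 39.69 = 100.69
d = sqrt(100.69)
d = 10.0344
10.0344 ft


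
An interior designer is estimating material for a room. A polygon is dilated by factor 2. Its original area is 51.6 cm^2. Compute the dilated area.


Linear scale factor k = 2
Original area = 51.6 cm^2
Rule: under a linear scaling by k, areas scale by k^2.
k^2 = 2^2 = 4
New area = 51.6 * 4
New area = 206.4
206.4 cm^2


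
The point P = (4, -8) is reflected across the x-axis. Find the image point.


Transformation: reflection
Original point: (4, -8)
Rule for reflection over the x-axis: (x, y) -> (x, -y)
Apply: (4, -8) -> (4, 8)
(4, 8)


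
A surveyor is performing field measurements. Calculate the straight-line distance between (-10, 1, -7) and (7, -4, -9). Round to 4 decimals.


3D distance between two points
P1 = (-10, 1, -7), P2 = (7, -4, -9)
Formula: d = sqrt((x2-x1)^2 + (y2-y1)^2 + (z2-z1)^2)
dx = 7 - -10 = 17
dy = -4 - 1 = -5
dz = -9 - -7 = -2
dx^2 + dy^2 + dz^2 = 289 + 25 + 4 = 318
d = sqrt(318)
d = 17.8326
17.8326 units


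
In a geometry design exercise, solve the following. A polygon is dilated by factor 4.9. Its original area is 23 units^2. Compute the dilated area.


Linear scale factor k = 4.9
Original area = 23 units^2
Rule: under a linear scaling by k, areas scale by k^2.
k^2 = 4.9^2 = 24.01
New area = 23 * 24.01
New area = 552.23
552.23 units^2


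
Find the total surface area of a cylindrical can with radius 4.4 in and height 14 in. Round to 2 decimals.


Shape: closed cylinder
Radius r = 4.4 in, Height h = 14 in
Formula: SA = 2*pi*r^2 + 2*pi*r*h = 2*pi*r*(r + h)
r + h = 18.4
2 * r * (r + h) = 2 * 4.4 * 18.4 = 161.92
SA = 161.92 * pi
SA = 508.69
508.69 in^2


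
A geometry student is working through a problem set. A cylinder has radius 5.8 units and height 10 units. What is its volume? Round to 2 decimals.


Shape: cylinder
Radius r = 5.8 units, Height h = 10 units
Formula: V = pi * r^2 * h
r^2 = 33.64
V = pi * 33.64 * 10
V = 336.4 * pi
V = 1056.83
1056.83 units^3


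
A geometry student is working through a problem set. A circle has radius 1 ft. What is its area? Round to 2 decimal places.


Shape: circle
Radius r = 1 ft
Formula: A = pi * r^2
r^2 = 1^2 = 1
A = pi * 1
A = 3.14
3.14 ft^2


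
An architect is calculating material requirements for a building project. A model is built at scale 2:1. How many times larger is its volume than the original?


Linear scale factor k = 2
Rule: under a linear scaling by k, volumes scale by k^3.
k^3 = 2 * 2 * 2
k^3 = 4 * 2
k^3 = 8
Volume scales by a factor of 8.
8 (dimensionless)


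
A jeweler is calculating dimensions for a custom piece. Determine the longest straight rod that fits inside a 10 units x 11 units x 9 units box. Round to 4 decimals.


Shape: rectangular box (space diagonal)
l = 10 units, w = 11 units, h = 9 units
Visualize: the diagonal of the base, then a right triangle with that diagonal and the height.
Formula: d = sqrt(l^2 + w^2 + h^2)
l^2 + w^2 + h^2 = 100 + 121 + 81 = 302
d = sqrt(302)
d = 17.3781
17.3781 units


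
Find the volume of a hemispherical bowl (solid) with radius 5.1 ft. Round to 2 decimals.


Shape: hemisphere (half of a sphere)
Radius r = 5.1 ft
Formula: V = (1/2) * (4/3) * pi * r^3 = (2/3) * pi * r^3
r^3 = 132.651
(2/3) * 132.651 = 88.434
V = 88.434 * pi
V = 277.82
277.82 ft^3


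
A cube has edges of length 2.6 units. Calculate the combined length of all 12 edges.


Shape: cube
Side s = 2.6 units
A cube has 12 edges, all equal.
Formula: total edge length = 12 * s
Total = 12 * 2.6
Total = 31.2
31.2 units


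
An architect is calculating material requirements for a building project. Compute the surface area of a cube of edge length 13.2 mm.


Shape: cube
Side s = 13.2 mm
A cube has 6 square faces.
Formula: SA = 6 * s^2
s^2 = 174.24
SA = 6 * 174.24
SA = 1045.44
1045.44 mm^2


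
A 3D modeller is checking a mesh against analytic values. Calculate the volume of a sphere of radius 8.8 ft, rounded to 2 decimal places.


Shape: sphere
Radius r = 8.8 ft
Formula: V = (4/3) * pi * r^3
r^3 = 681.472
(4/3) * 681.472 = 908.629333
V = 908.629333 * pi
V = 2854.54
2854.54 ft^3


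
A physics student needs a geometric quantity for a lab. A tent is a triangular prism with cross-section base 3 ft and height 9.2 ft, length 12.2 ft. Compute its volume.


Shape: triangular prism
Triangle base = 3 ft, triangle height = 9.2 ft, prism length L = 12.2 ft
Formula: V = (1/2 * b * h_tri) * L
Cross-section area = 0.5 * 3 * 9.2 = 13.8
V = 13.8 * 12.2
V = 168.36
168.36 ft^3


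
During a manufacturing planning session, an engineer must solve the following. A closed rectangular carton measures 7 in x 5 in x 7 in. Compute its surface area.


Shape: rectangular prism
l = 7 in, w = 5 in, h = 7 in
Formula: SA = 2(lw + lh + wh)
lw = 35, lh = 49, wh = 35
lw + lh + wh = 119
SA = 2 * 119
SA = 238
238 in^2


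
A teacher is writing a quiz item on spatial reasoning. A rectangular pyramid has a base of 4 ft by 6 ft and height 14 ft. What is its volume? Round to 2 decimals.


Shape: rectangular pyramid
Base: 4 ft x 6 ft, Height h = 14 ft
Formula: V = (1/3) * base_area * h
base_area = 4 * 6 = 24
base_area * h = 24 * 14 = 336
V = 336 / 3
V = 112
112 ft^3


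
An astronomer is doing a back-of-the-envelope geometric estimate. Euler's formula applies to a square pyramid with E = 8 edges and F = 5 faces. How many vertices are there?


Polyhedron: square pyramid
Euler's formula for convex polyhedra: V - E + F = 2
Given: E = 8 edges and F = 5 faces
Solve for V:
V = 2 + E - F = 2 + 8 - 5 = 5
5 vertices


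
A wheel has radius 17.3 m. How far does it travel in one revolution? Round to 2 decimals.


Shape: circle
Radius r = 17.3 m
Formula: C = 2 * pi * r
C = 2 * pi * 17.3
C = 34.6 * pi
C = 108.7
108.7 m


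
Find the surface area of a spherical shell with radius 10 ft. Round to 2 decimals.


Shape: sphere
Radius r = 10 ft
Formula: SA = 4 * pi * r^2
r^2 = 100
SA = 4 * pi * 100
SA = 400 * pi
SA = 1256.64
1256.64 ft^2


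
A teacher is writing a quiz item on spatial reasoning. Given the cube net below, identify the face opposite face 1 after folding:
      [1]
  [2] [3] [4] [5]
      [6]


Net: cross layout. Take square 3 as the base (bottom).
Fold the four squares in the horizontal row up around 3: 2 -> left, 4 -> right, 5 wraps to the top.
Fold 1 and 6 up from 3: 1 -> back, 6 -> front.
Opposite pairs are therefore: (1, 6), (2, 4), (3, 5).
Face 1 is opposite face 6.
face 6


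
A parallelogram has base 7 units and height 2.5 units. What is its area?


Shape: parallelogram
Base b = 7 units, Height h = 2.5 units
Formula: A = b * h
A = 7 * 2.5
A = 17.5
17.5 units^2


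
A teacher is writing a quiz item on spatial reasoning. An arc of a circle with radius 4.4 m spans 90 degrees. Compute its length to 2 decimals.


Shape: circular arc
Radius r = 4.4 m, Angle = 90 degrees
Formula: L = (angle/360) * 2 * pi * r
2 * pi * r = 8.8 * pi
L = (90/360) * 8.8 * pi
L = 2.2 * pi
L = 6.91
6.91 m


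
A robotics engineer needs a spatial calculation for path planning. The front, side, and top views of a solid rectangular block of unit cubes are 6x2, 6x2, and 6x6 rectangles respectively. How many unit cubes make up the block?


Orthographic views of a solid rectangular block:
Front view 6 x 2 -> length = 6, height = 2
Side view 6 x 2 -> width = 6, height = 2 (consistent)
Top view 6 x 6 -> confirms length = 6, width = 6
The block is 6 x 6 x 2.
Total unit cubes = 6 * 6 * 2 = 72
72 unit cubes


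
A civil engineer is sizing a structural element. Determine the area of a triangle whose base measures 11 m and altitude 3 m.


Shape: triangle
Base b = 11 m, Height h = 3 m
Formula: A = (1/2) * b * h
A = 0.5 * 11 * 3
A = 0.5 * 33
A = 16.5
16.5 m^2


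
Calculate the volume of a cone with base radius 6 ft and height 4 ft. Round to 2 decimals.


Shape: cone
Radius r = 6 ft, Height h = 4 ft
Formula: V = (1/3) * pi * r^2 * h
r^2 = 36
pi * r^2 * h = pi * 36 * 4 = 144 * pi
V = 144 * pi / 3
V = 150.8
150.8 ft^3


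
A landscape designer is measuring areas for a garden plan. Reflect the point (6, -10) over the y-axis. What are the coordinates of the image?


Transformation: reflection
Original point: (6, -10)
Rule for reflection over the y-axis: (x, y) -> (-x, y)
Apply: (6, -10) -> (-6, -10)
(-6, -10)


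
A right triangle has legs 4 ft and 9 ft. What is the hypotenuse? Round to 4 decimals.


Shape: right triangle
Legs a = 4 ft, b = 9 ft
Formula: c = sqrt(a^2 + b^2)
a^2 = 16, b^2 = 81
a^2 + b^2 = 97
c = sqrt(97)
c = 9.8489
9.8489 ft


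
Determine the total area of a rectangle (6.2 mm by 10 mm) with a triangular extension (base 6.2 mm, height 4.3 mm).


Composite shape: rectangle + triangle
Rectangle area = 6.2 * 10 = 62
Triangle area = 0.5 * 6.2 * 4.3 = 13.33
Total = 62 + 13.33
Total = 75.33
75.33 mm^2


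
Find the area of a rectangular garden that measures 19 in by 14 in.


Shape: rectangle
Length l = 19 in, Width w = 14 in
Formula: A = l * w
A = 19 * 14
A = 266
266 in^2


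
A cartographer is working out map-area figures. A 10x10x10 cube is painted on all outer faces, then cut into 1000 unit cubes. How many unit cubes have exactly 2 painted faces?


Large cube: 10 x 10 x 10, cut into unit cubes.
n = 10, so n - 2 = 8
Cubes with 2 painted faces lie along the edges, excluding corners.
A cube has 12 edges; each contributes (n - 2) = 8 such cubes.
Count = 12 * 8 = 96
96 unit cubes


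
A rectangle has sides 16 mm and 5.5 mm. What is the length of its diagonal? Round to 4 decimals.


Shape: rectangle (diagonal via Pythagoras)
Sides: 16 mm and 5.5 mm
Formula: d = sqrt(l^2 + w^2)
l^2 = 256, w^2 = 30.25
l^2 + w^2 = 286.25
d = sqrt(286.25)
d = 16.9189
16.9189 mm


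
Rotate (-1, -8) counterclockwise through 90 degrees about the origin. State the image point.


Transformation: rotation about the origin
Original point: (-1, -8)
Rule for 90 deg counterclockwise: (x, y) -> (-y, x)
Apply: (-1, -8) -> (8, -1)
(8, -1)


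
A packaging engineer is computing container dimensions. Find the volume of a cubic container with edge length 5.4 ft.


Shape: cube
Side s = 5.4 ft
Formula: V = s^3
V = 5.4 * 5.4 * 5.4
V = 29.16 * 5.4
V = 157.464
157.464 ft^3


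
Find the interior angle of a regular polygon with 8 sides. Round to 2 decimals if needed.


Shape: regular octagon (8 sides)
Formula: interior angle = (n - 2) * 180 / n
(n - 2) = 6
(n - 2) * 180 = 1080
angle = 1080 / 8
angle = 135
135 degrees


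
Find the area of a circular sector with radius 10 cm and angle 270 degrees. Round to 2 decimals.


Shape: circular sector
Radius r = 10 cm, Angle = 270 degrees
Formula: A = (angle/360) * pi * r^2
r^2 = 100
Fraction of circle = 270/360
A = (270/360) * pi * 100
A = 75 * pi
A = 235.62
235.62 cm^2


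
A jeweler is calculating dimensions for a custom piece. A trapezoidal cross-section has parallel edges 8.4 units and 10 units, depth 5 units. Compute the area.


Shape: trapezoid
Parallel sides a = 8.4 units, b = 10 units; Height h = 5 units
Formula: A = (a + b) * h / 2
a + b = 8.4 + 10 = 18.4
A = 18.4 * 5 / 2
A = 92 / 2
A = 46
46 units^2


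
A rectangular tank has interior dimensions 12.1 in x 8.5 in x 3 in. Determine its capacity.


Shape: rectangular prism
l = 12.1 in, w = 8.5 in, h = 3 in
Formula: V = l * w * h
V = 12.1 * 8.5 * 3
V = 102.85 * 3
V = 308.55
308.55 in^3


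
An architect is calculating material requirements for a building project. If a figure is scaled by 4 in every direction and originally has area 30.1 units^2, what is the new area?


Linear scale factor k = 4
Original area = 30.1 units^2
Rule: under a linear scaling by k, areas scale by k^2.
k^2 = 4^2 = 16
New area = 30.1 * 16
New area = 481.6
481.6 units^2


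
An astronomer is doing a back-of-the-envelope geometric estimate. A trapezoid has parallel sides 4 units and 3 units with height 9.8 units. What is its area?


Shape: trapezoid
Parallel sides a = 4 units, b = 3 units; Height h = 9.8 units
Formula: A = (a + b) * h / 2
a + b = 4 + 3 = 7
A = 7 * 9.8 / 2
A = 68.6 / 2
A = 34.3
34.3 units^2


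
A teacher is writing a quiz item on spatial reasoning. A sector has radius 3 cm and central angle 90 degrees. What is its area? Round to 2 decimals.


Shape: circular sector
Radius r = 3 cm, Angle = 90 degrees
Formula: A = (angle/360) * pi * r^2
r^2 = 9
Fraction of circle = 90/360
A = (90/360) * pi * 9
A = 2.25 * pi
A = 7.07
7.07 cm^2


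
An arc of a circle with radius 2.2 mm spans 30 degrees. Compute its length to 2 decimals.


Shape: circular arc
Radius r = 2.2 mm, Angle = 30 degrees
Formula: L = (angle/360) * 2 * pi * r
2 * pi * r = 4.4 * pi
L = (30/360) * 4.4 * pi
L = 0.366667 * pi
L = 1.15
1.15 mm


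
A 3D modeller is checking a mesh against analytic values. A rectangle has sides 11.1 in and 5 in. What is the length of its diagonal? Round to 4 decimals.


Shape: rectangle (diagonal via Pythagoras)
Sides: 11.1 in and 5 in
Formula: d = sqrt(l^2 + w^2)
l^2 = 123.21, w^2 = 25
l^2 + w^2 = 148.21
d = sqrt(148.21)
d = 12.1742
12.1742 in


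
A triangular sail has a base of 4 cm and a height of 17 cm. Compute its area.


Shape: triangle
Base b = 4 cm, Height h = 17 cm
Formula: A = (1/2) * b * h
A = 0.5 * 4 * 17
A = 0.5 * 68
A = 34
34 cm^2


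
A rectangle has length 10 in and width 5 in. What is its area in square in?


Shape: rectangle
Length l = 10 in, Width w = 5 in
Formula: A = l * w
A = 10 * 5
A = 50
50 in^2


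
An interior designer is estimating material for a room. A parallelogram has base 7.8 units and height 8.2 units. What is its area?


Shape: parallelogram
Base b = 7.8 units, Height h = 8.2 units
Formula: A = b * h
A = 7.8 * 8.2
A = 63.96
63.96 units^2


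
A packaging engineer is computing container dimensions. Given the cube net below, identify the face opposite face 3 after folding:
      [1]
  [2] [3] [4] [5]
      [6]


Net: cross layout. Take square 3 as the base (bottom).
Fold the four squares in the horizontal row up around 3: 2 -> left, 4 -> right, 5 wraps to the top.
Fold 1 and 6 up from 3: 1 -> back, 6 -> front.
Opposite pairs are therefore: (1, 6), (2, 4), (3, 5).
Face 3 is opposite face 5.
face 5


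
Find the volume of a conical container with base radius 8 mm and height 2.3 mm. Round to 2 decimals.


Shape: cone
Radius r = 8 mm, Height h = 2.3 mm
Formula: V = (1/3) * pi * r^2 * h
r^2 = 64
pi * r^2 * h = pi * 64 * 2.3 = 147.2 * pi
V = 147.2 * pi / 3
V = 154.15
154.15 mm^3


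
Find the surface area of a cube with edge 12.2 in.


Shape: cube
Side s = 12.2 in
A cube has 6 square faces.
Formula: SA = 6 * s^2
s^2 = 148.84
SA = 6 * 148.84
SA = 893.04
893.04 in^2


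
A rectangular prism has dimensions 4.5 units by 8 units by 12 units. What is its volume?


Shape: rectangular prism
l = 4.5 units, w = 8 units, h = 12 units
Formula: V = l * w * h
V = 4.5 * 8 * 12
V = 36 * 12
V = 432
432 units^3


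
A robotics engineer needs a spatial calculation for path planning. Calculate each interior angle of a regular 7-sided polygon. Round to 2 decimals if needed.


Shape: regular heptagon (7 sides)
Formula: interior angle = (n - 2) * 180 / n
(n - 2) = 5
(n - 2) * 180 = 900
angle = 900 / 7
angle = 128.57
128.57 degrees


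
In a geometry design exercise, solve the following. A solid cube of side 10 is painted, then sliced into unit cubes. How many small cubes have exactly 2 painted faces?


Large cube: 10 x 10 x 10, cut into unit cubes.
n = 10, so n - 2 = 8
Cubes with 2 painted faces lie along the edges, excluding corners.
A cube has 12 edges; each contributes (n - 2) = 8 such cubes.
Count = 12 * 8 = 96
96 unit cubes


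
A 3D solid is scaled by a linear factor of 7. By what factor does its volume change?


Linear scale factor k = 7
Rule: under a linear scaling by k, volumes scale by k^3.
k^3 = 7 * 7 * 7
k^3 = 49 * 7
k^3 = 343
Volume scales by a factor of 343.
343 (dimensionless)


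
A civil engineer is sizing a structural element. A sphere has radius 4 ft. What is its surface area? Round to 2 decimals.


Shape: sphere
Radius r = 4 ft
Formula: SA = 4 * pi * r^2
r^2 = 16
SA = 4 * pi * 16
SA = 64 * pi
SA = 201.06
201.06 ft^2


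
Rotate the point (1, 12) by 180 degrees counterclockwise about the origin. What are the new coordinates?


Transformation: rotation about the origin
Original point: (1, 12)
Rule for 180 deg: (x, y) -> (-x, -y)
Apply: (1, 12) -> (-1, -12)
(-1, -12)


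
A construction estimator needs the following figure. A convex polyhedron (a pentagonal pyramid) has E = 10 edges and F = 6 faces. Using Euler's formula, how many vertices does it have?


Polyhedron: pentagonal pyramid
Euler's formula for convex polyhedra: V - E + F = 2
Given: E = 10 edges and F = 6 faces
Solve for V:
V = 2 + E - F = 2 + 10 - 6 = 6
6 vertices


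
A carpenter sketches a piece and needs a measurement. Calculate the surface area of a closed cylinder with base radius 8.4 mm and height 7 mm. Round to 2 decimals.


Shape: closed cylinder
Radius r = 8.4 mm, Height h = 7 mm
Formula: SA = 2*pi*r^2 + 2*pi*r*h = 2*pi*r*(r + h)
r + h = 15.4
2 * r * (r + h) = 2 * 8.4 * 15.4 = 258.72
SA = 258.72 * pi
SA = 812.79
812.79 mm^2


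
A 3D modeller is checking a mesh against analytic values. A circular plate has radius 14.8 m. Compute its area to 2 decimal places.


Shape: circle
Radius r = 14.8 m
Formula: A = pi * r^2
r^2 = 14.8^2 = 219.04
A = pi * 219.04
A = 688.13
688.13 m^2


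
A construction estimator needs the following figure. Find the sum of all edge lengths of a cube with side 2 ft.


Shape: cube
Side s = 2 ft
A cube has 12 edges, all equal.
Formula: total edge length = 12 * s
Total = 12 * 2
Total = 24
24 ft


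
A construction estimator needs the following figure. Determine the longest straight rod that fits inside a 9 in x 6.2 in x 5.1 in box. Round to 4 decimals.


Shape: rectangular box (space diagonal)
l = 9 in, w = 6.2 in, h = 5.1 in
Visualize: the diagonal of the base, then a right triangle with that diagonal and the height.
Formula: d = sqrt(l^2 + w^2 + h^2)
l^2 + w^2 + h^2 = 81 + 38.44 + 26.01 = 145.45
d = sqrt(145.45)
d = 12.0603
12.0603 in


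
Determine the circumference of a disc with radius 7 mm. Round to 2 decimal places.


Shape: circle
Radius r = 7 mm
Formula: C = 2 * pi * r
C = 2 * pi * 7
C = 14 * pi
C = 43.98
43.98 mm


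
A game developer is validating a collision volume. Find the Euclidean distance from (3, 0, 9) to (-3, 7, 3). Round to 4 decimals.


3D distance between two points
P1 = (3, 0, 9), P2 = (-3, 7, 3)
Formula: d = sqrt((x2-x1)^2 + (y2-y1)^2 + (z2-z1)^2)
dx = -3 - 3 = -6
dy = 7 - 0 = 7
dz = 3 - 9 = -6
dx^2 + dy^2 + dz^2 = 36 + 49 + 36 = 121
d = sqrt(121)
d = 11.0
11 units


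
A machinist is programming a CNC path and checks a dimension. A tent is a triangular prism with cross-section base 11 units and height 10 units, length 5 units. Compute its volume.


Shape: triangular prism
Triangle base = 11 units, triangle height = 10 units, prism length L = 5 units
Formula: V = (1/2 * b * h_tri) * L
Cross-section area = 0.5 * 11 * 10 = 55
V = 55 * 5
V = 275
275 units^3


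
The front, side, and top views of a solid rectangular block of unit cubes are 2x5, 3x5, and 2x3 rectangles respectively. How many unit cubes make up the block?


Orthographic views of a solid rectangular block:
Front view 2 x 5 -> length = 2, height = 5
Side view 3 x 5 -> width = 3, height = 5 (consistent)
Top view 2 x 3 -> confirms length = 2, width = 3
The block is 2 x 3 x 5.
Total unit cubes = 2 * 3 * 5 = 30
30 unit cubes


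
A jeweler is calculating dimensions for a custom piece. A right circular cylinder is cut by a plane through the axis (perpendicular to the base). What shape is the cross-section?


Solid: right circular cylinder
Cutting plane: through the axis (perpendicular to the base)
Visualize the intersection of the plane with the solid's surface.
The boundary of the cut region is a rectangle.
rectangle


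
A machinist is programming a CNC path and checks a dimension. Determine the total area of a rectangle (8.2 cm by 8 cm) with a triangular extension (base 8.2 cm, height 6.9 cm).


Composite shape: rectangle + triangle
Rectangle area = 8.2 * 8 = 65.6
Triangle area = 0.5 * 8.2 * 6.9 = 28.29
Total = 65.6 + 28.29
Total = 93.89
93.89 cm^2


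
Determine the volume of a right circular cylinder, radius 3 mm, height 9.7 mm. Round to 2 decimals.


Shape: cylinder
Radius r = 3 mm, Height h = 9.7 mm
Formula: V = pi * r^2 * h
r^2 = 9
V = pi * 9 * 9.7
V = 87.3 * pi
V = 274.26
274.26 mm^3


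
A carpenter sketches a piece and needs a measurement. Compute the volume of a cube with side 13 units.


Shape: cube
Side s = 13 units
Formula: V = s^3
V = 13 * 13 * 13
V = 169 * 13
V = 2197
2197 units^3


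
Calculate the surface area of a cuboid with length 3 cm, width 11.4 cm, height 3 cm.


Shape: rectangular prism
l = 3 cm, w = 11.4 cm, h = 3 cm
Formula: SA = 2(lw + lh + wh)
lw = 34.2, lh = 9, wh = 34.2
lw + lh + wh = 77.4
SA = 2 * 77.4
SA = 154.8
154.8 cm^2


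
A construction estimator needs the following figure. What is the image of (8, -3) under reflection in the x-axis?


Transformation: reflection
Original point: (8, -3)
Rule for reflection over the x-axis: (x, y) -> (x, -y)
Apply: (8, -3) -> (8, 3)
(8, 3)


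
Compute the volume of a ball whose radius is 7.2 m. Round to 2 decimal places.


Shape: sphere
Radius r = 7.2 m
Formula: V = (4/3) * pi * r^3
r^3 = 373.248
(4/3) * 373.248 = 497.664
V = 497.664 * pi
V = 1563.46
1563.46 m^3


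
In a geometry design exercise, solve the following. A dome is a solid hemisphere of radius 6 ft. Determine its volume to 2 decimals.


Shape: hemisphere (half of a sphere)
Radius r = 6 ft
Formula: V = (1/2) * (4/3) * pi * r^3 = (2/3) * pi * r^3
r^3 = 216
(2/3) * 216 = 144
V = 144 * pi
V = 452.39
452.39 ft^3


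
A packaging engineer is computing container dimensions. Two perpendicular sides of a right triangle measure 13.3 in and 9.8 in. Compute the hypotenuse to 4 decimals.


Shape: right triangle
Legs a = 13.3 in, b = 9.8 in
Formula: c = sqrt(a^2 + b^2)
a^2 = 176.89, b^2 = 96.04
a^2 + b^2 = 272.93
c = sqrt(272.93)
c = 16.5206
16.5206 in


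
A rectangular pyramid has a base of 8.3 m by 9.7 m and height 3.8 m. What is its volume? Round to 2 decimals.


Shape: rectangular pyramid
Base: 8.3 m x 9.7 m, Height h = 3.8 m
Formula: V = (1/3) * base_area * h
base_area = 8.3 * 9.7 = 80.51
base_area * h = 80.51 * 3.8 = 305.938
V = 305.938 / 3
V = 101.98
101.98 m^3


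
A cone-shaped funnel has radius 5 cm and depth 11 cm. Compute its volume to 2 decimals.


Shape: cone
Radius r = 5 cm, Height h = 11 cm
Formula: V = (1/3) * pi * r^2 * h
r^2 = 25
pi * r^2 * h = pi * 25 * 11 = 275 * pi
V = 275 * pi / 3
V = 287.98
287.98 cm^3


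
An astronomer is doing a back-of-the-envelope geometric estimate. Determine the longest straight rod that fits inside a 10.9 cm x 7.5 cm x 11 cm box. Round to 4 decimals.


Shape: rectangular box (space diagonal)
l = 10.9 cm, w = 7.5 cm, h = 11 cm
Visualize: the diagonal of the base, then a right triangle with that diagonal and the height.
Formula: d = sqrt(l^2 + w^2 + h^2)
l^2 + w^2 + h^2 = 118.81 + 56.25 + 121 = 296.06
d = sqrt(296.06)
d = 17.2064
17.2064 cm


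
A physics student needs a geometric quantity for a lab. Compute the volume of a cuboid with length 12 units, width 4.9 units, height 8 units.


Shape: rectangular prism
l = 12 units, w = 4.9 units, h = 8 units
Formula: V = l * w * h
V = 12 * 4.9 * 8
V = 58.8 * 8
V = 470.4
470.4 units^3


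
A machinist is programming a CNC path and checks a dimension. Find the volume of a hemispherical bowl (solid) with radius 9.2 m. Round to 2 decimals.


Shape: hemisphere (half of a sphere)
Radius r = 9.2 m
Formula: V = (1/2) * (4/3) * pi * r^3 = (2/3) * pi * r^3
r^3 = 778.688
(2/3) * 778.688 = 519.125333
V = 519.125333 * pi
V = 1630.88
1630.88 m^3


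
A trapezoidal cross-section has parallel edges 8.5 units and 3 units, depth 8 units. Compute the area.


Shape: trapezoid
Parallel sides a = 8.5 units, b = 3 units; Height h = 8 units
Formula: A = (a + b) * h / 2
a + b = 8.5 + 3 = 11.5
A = 11.5 * 8 / 2
A = 92 / 2
A = 46
46 units^2


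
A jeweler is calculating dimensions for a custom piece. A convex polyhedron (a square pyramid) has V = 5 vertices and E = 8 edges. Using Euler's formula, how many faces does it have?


Polyhedron: square pyramid
Euler's formula for convex polyhedra: V - E + F = 2
Given: V = 5 vertices and E = 8 edges
Solve for F:
F = 2 + E - V = 2 + 8 - 5 = 5
5 faces


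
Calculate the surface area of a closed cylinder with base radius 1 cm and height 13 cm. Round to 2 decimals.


Shape: closed cylinder
Radius r = 1 cm, Height h = 13 cm
Formula: SA = 2*pi*r^2 + 2*pi*r*h = 2*pi*r*(r + h)
r + h = 14
2 * r * (r + h) = 2 * 1 * 14 = 28
SA = 28 * pi
SA = 87.96
87.96 cm^2


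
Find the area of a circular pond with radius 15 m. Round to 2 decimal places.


Shape: circle
Radius r = 15 m
Formula: A = pi * r^2
r^2 = 15^2 = 225
A = pi * 225
A = 706.86
706.86 m^2
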